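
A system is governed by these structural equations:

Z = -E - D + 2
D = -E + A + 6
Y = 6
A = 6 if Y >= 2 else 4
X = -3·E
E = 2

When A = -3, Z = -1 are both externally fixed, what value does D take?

1

The joint intervention fixes A = -3, Z = -1, removing each variable's own equation.
D = -E + A + 6  [with E=2, A=-3]  = 1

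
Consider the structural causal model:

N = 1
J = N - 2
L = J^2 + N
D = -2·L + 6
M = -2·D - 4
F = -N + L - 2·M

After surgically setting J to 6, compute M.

132

do(J=6) replaces the equation J = N - 2 with the constant J = 6.
L = J^2 + N  [with J=6, N=1]  = 37
D = -2·L + 6  [with L=37]  = -68
M = -2·D - 4  [with D=-68]  = 132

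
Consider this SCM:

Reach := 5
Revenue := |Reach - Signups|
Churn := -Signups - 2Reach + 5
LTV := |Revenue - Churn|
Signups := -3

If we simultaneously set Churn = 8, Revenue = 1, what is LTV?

7

Setting Churn = 8, Revenue = 1 by intervention discards those variables' equations.
LTV = |Revenue - Churn|  [with Revenue=1, Churn=8]  = 7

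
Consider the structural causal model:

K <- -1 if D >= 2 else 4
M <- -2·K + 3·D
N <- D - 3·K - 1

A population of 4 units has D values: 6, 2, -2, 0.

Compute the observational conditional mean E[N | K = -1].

6

Observing K=-1 restricts to units where K's equation naturally yields -1: D ∈ {6, 2}. In that subpopulation N = 8, 4, mean 6.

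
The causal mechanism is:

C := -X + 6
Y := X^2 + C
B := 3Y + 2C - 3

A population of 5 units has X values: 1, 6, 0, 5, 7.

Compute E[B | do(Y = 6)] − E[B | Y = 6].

-6.6

Every unit gets Y=6 under the intervention. B values become 25, 15, 27, 17, 13; E[B|do(Y=6)] = 19.4.
Conditioning on Y=6 selects the 2 unit(s) with X ∈ {1, 0}. Their B values: 25, 27. Mean = 26.
Difference = 19.4 − 26 = -6.6.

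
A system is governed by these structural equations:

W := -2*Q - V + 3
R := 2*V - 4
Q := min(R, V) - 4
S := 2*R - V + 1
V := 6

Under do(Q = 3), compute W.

Intervening sets Q = 3 and removes its equation (Q := min(R, V) - 4).
W = -2*Q - V + 3  [with Q=3, V=6]  = -9

-9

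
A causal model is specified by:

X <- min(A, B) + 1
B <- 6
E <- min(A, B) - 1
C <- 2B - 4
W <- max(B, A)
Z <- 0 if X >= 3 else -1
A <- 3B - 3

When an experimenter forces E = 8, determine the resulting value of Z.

The intervention breaks the incoming arrows to E: E <- min(A, B) - 1 no longer applies, and E = 8.
Z is not downstream of the intervention, so its value is determined by the original equations.
A = 3B - 3  [with B=6]  = 15
X = min(A, B) + 1  [with A=15, B=6]  = 7
Z = 0 if X >= 3 else -1  [with X=7]  = 0

0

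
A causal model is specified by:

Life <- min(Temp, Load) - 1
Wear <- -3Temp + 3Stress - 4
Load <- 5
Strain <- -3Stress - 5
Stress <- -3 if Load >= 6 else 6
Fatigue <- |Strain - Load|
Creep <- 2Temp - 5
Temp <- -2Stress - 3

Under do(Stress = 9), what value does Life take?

do(Stress=9) replaces the equation Stress <- -3 if Load >= 6 else 6 with the constant Stress = 9.
Temp = -2Stress - 3  [with Stress=9]  = -21
Life = min(Temp, Load) - 1  [with Temp=-21, Load=5]  = -22

-22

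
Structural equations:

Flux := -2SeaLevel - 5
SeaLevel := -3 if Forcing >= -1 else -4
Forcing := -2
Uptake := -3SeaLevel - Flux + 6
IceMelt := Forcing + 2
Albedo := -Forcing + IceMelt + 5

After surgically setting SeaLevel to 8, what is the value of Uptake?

Under do(SeaLevel=8), the mechanism SeaLevel := -3 if Forcing >= -1 else -4 is discarded; SeaLevel is fixed at 8.
Flux = -2SeaLevel - 5  [with SeaLevel=8]  = -21
Uptake = -3SeaLevel - Flux + 6  [with SeaLevel=8, Flux=-21]  = 3

3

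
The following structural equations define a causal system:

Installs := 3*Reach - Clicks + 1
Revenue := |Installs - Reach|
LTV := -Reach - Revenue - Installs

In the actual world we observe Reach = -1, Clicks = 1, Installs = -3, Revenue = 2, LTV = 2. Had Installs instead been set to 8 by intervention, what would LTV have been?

do(Installs=8) replaces the equation Installs := 3*Reach - Clicks + 1 with the constant Installs = 8.
Revenue = |Installs - Reach|  [with Installs=8, Reach=-1]  = 9
LTV = -Reach - Revenue - Installs  [with Reach=-1, Revenue=9, Installs=8]  = -16

-16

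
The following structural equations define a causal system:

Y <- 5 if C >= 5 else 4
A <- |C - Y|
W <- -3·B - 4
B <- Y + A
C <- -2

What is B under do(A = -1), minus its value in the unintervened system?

-7

The intervention breaks the incoming arrows to A: A <- |C - Y| no longer applies, and A = -1.
Y = 5 if C >= 5 else 4  [with C=-2]  = 4
B = Y + A  [with Y=4, A=-1]  = 3
Without intervention: Y = 5 if C >= 5 else 4  [with C=-2]  = 4; A = |C - Y|  [with C=-2, Y=4]  = 6; B = Y + A  [with Y=4, A=6]  = 10.
Change = 3 − 10 = -7.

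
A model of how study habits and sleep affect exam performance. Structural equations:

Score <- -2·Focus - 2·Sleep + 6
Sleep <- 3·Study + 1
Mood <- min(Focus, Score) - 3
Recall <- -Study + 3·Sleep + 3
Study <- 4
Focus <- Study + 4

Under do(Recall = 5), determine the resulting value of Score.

do(Recall=5) replaces the equation Recall <- -Study + 3·Sleep + 3 with the constant Recall = 5.
No directed path runs from Recall to Score, so Score keeps its natural value.
Sleep = 3·Study + 1  [with Study=4]  = 13
Focus = Study + 4  [with Study=4]  = 8
Score = -2·Focus - 2·Sleep + 6  [with Focus=8, Sleep=13]  = -36

-36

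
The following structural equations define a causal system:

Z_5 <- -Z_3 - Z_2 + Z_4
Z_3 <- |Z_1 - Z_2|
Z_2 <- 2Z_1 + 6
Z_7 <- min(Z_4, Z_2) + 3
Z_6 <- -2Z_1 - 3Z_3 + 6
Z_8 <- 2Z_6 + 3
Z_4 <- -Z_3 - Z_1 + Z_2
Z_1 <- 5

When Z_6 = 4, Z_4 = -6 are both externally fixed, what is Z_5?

Setting Z_6 = 4, Z_4 = -6 by intervention discards those variables' equations.
Z_2 = 2Z_1 + 6  [with Z_1=5]  = 16
Z_3 = |Z_1 - Z_2|  [with Z_1=5, Z_2=16]  = 11
Z_5 = -Z_3 - Z_2 + Z_4  [with Z_3=11, Z_2=16, Z_4=-6]  = -33

-33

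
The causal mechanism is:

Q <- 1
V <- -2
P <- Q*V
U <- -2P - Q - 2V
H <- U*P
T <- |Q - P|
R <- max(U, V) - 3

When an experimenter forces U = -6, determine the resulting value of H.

Intervening sets U = -6 and removes its equation (U <- -2P - Q - 2V).
P = Q*V  [with Q=1, V=-2]  = -2
H = U*P  [with U=-6, P=-2]  = 12

12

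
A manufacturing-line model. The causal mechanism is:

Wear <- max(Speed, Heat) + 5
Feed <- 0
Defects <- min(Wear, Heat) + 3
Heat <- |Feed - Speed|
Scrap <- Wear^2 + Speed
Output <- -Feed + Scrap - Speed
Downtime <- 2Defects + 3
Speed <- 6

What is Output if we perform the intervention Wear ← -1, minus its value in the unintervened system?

-120

The intervention breaks the incoming arrows to Wear: Wear <- max(Speed, Heat) + 5 no longer applies, and Wear = -1.
Scrap = Wear^2 + Speed  [with Wear=-1, Speed=6]  = 7
Output = -Feed + Scrap - Speed  [with Feed=0, Scrap=7, Speed=6]  = 1
Without intervention: Heat = |Feed - Speed|  [with Feed=0, Speed=6]  = 6; Wear = max(Speed, Heat) + 5  [with Speed=6, Heat=6]  = 11; Scrap = Wear^2 + Speed  [with Wear=11, Speed=6]  = 127; Output = -Feed + Scrap - Speed  [with Feed=0, Scrap=127, Speed=6]  = 121.
Change = 1 − 121 = -120.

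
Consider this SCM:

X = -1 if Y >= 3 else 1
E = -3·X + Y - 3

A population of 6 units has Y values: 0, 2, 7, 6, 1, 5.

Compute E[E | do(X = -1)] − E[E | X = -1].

-2.5

The intervention sets X=-1 in all 6 units regardless of Y. Recomputing E per unit gives 0, 2, 7, 6, 1, 5; average 3.5.
E[E|X=-1] averages over only the 3 units with X=-1 (Y = 7, 6, 5): E = 7, 6, 5, mean 6.
Difference = 3.5 − 6 = -2.5.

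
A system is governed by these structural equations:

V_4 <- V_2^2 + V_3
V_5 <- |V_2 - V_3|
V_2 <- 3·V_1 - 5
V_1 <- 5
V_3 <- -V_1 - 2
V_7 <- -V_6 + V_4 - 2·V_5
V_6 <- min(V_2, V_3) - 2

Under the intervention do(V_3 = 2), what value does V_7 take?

The intervention breaks the incoming arrows to V_3: V_3 <- -V_1 - 2 no longer applies, and V_3 = 2.
V_2 = 3·V_1 - 5  [with V_1=5]  = 10
V_4 = V_2^2 + V_3  [with V_2=10, V_3=2]  = 102
V_5 = |V_2 - V_3|  [with V_2=10, V_3=2]  = 8
V_6 = min(V_2, V_3) - 2  [with V_2=10, V_3=2]  = 0
V_7 = -V_6 + V_4 - 2·V_5  [with V_6=0, V_4=102, V_5=8]  = 86

86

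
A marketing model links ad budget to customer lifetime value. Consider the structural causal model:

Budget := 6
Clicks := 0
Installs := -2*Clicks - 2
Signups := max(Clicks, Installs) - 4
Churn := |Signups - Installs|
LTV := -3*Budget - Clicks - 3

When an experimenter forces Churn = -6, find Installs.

-2

do(Churn=-6) replaces the equation Churn := |Signups - Installs| with the constant Churn = -6.
Installs is not downstream of the intervention, so its value is determined by the original equations.
Installs = -2*Clicks - 2  [with Clicks=0]  = -2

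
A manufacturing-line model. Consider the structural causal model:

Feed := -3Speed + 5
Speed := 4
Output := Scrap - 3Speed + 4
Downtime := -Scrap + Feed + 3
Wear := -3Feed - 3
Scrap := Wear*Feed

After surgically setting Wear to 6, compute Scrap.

The intervention breaks the incoming arrows to Wear: Wear := -3Feed - 3 no longer applies, and Wear = 6.
Feed = -3Speed + 5  [with Speed=4]  = -7
Scrap = Wear*Feed  [with Wear=6, Feed=-7]  = -42

-42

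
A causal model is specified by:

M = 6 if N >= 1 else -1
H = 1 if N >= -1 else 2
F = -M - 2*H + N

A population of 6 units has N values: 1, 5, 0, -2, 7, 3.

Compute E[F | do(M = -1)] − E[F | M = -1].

The intervention sets M=-1 in all 6 units regardless of N. Recomputing F per unit gives 0, 4, -1, -5, 6, 2; average 1.
Conditioning on M=-1 selects the 2 unit(s) with N ∈ {0, -2}. Their F values: -1, -5. Mean = -3.
Difference = 1 − (-3) = 4.

4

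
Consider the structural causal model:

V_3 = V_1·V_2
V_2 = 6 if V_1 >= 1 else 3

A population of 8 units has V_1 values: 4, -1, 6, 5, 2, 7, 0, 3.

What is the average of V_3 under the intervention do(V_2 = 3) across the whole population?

9.75

do(V_2=3) breaks V_2's dependence on V_1. With V_2=3 fixed, V_3 across the units is 12, -3, 18, 15, 6, 21, 0, 9, mean 9.75.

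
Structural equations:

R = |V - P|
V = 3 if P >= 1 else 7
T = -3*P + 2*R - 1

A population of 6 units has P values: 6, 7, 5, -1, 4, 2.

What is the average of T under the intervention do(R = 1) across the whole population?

-10.5

do(R=1) breaks R's dependence on P. With R=1 fixed, T across the units is -17, -20, -14, 4, -11, -5, mean -10.5.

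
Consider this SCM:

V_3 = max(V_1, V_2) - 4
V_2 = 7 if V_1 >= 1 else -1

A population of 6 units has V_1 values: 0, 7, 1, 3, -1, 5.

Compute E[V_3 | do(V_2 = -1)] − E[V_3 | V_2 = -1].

The intervention sets V_2=-1 in all 6 units regardless of V_1. Recomputing V_3 per unit gives -4, 3, -3, -1, -5, 1; average -1.5.
Conditioning on V_2=-1 selects the 2 unit(s) with V_1 ∈ {0, -1}. Their V_3 values: -4, -5. Mean = -4.5.
Difference = -1.5 − (-4.5) = 3.

3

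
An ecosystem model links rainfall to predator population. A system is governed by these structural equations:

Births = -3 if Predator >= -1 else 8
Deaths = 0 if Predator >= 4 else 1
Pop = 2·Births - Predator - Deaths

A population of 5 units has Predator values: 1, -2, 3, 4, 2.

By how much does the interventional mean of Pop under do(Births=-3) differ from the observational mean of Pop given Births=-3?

0.85

do(Births=-3) breaks Births's dependence on Predator. With Births=-3 fixed, Pop across the units is -8, -5, -10, -10, -9, mean -8.4.
Observing Births=-3 restricts to units where Births's equation naturally yields -3: Predator ∈ {1, 3, 4, 2}. In that subpopulation Pop = -8, -10, -10, -9, mean -9.25.
Difference = -8.4 − (-9.25) = 0.85.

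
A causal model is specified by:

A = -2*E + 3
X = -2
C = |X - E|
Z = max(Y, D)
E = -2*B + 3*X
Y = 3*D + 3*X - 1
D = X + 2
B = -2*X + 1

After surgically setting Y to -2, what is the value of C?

Under do(Y=-2), the mechanism Y = 3*D + 3*X - 1 is discarded; Y is fixed at -2.
Since C is not a descendant of the intervened variable, it is unaffected.
B = -2*X + 1  [with X=-2]  = 5
E = -2*B + 3*X  [with B=5, X=-2]  = -16
C = |X - E|  [with X=-2, E=-16]  = 14

14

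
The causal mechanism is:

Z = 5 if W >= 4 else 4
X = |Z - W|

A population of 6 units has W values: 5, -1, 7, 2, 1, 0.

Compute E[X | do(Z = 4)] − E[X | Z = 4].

Under do(Z=4), Z's equation is replaced by Z=4 for every unit. Per-unit X: 1, 5, 3, 2, 3, 4. Mean = 3.
Observing Z=4 restricts to units where Z's equation naturally yields 4: W ∈ {-1, 2, 1, 0}. In that subpopulation X = 5, 2, 3, 4, mean 3.5.
Difference = 3 − 3.5 = -0.5.

-0.5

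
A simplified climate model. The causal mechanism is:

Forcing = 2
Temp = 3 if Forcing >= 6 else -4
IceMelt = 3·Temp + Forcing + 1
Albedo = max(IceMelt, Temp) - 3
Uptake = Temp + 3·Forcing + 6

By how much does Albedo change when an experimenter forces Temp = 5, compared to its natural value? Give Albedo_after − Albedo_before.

22

Under do(Temp=5), the mechanism Temp = 3 if Forcing >= 6 else -4 is discarded; Temp is fixed at 5.
IceMelt = 3·Temp + Forcing + 1  [with Temp=5, Forcing=2]  = 18
Albedo = max(IceMelt, Temp) - 3  [with IceMelt=18, Temp=5]  = 15
Without intervention: Temp = 3 if Forcing >= 6 else -4  [with Forcing=2]  = -4; IceMelt = 3·Temp + Forcing + 1  [with Temp=-4, Forcing=2]  = -9; Albedo = max(IceMelt, Temp) - 3  [with IceMelt=-9, Temp=-4]  = -7.
Change = 15 − (-7) = 22.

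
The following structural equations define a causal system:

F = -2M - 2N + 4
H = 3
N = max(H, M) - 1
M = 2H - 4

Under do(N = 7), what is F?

The intervention breaks the incoming arrows to N: N = max(H, M) - 1 no longer applies, and N = 7.
M = 2H - 4  [with H=3]  = 2
F = -2M - 2N + 4  [with M=2, N=7]  = -14

-14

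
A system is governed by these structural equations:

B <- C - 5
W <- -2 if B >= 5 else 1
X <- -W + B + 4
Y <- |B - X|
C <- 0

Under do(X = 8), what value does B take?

The intervention breaks the incoming arrows to X: X <- -W + B + 4 no longer applies, and X = 8.
Since B is not a descendant of the intervened variable, it is unaffected.
B = C - 5  [with C=0]  = -5

-5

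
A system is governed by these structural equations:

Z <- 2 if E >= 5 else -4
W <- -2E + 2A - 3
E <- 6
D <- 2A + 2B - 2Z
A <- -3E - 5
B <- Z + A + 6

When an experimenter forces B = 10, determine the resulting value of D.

The intervention breaks the incoming arrows to B: B <- Z + A + 6 no longer applies, and B = 10.
A = -3E - 5  [with E=6]  = -23
Z = 2 if E >= 5 else -4  [with E=6]  = 2
D = 2A + 2B - 2Z  [with A=-23, B=10, Z=2]  = -30

-30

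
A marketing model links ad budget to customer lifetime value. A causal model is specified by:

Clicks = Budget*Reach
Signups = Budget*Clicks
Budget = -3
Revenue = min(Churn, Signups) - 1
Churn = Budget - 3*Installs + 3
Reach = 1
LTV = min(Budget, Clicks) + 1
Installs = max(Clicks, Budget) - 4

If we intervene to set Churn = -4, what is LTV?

Intervening sets Churn = -4 and removes its equation (Churn = Budget - 3*Installs + 3).
LTV is not downstream of the intervention, so its value is determined by the original equations.
Clicks = Budget*Reach  [with Budget=-3, Reach=1]  = -3
LTV = min(Budget, Clicks) + 1  [with Budget=-3, Clicks=-3]  = -2

-2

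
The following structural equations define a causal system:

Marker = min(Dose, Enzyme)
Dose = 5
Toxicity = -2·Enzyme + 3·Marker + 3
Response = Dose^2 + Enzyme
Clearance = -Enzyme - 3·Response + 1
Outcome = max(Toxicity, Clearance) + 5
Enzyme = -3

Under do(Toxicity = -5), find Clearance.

-62

The intervention breaks the incoming arrows to Toxicity: Toxicity = -2·Enzyme + 3·Marker + 3 no longer applies, and Toxicity = -5.
Since Clearance is not a descendant of the intervened variable, it is unaffected.
Response = Dose^2 + Enzyme  [with Dose=5, Enzyme=-3]  = 22
Clearance = -Enzyme - 3·Response + 1  [with Enzyme=-3, Response=22]  = -62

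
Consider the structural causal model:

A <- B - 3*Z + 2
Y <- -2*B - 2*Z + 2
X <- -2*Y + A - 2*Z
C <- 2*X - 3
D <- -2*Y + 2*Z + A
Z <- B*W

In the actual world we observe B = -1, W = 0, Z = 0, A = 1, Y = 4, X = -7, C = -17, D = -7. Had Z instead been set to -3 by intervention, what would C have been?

The intervention breaks the incoming arrows to Z: Z <- B*W no longer applies, and Z = -3.
A = B - 3*Z + 2  [with B=-1, Z=-3]  = 10
Y = -2*B - 2*Z + 2  [with B=-1, Z=-3]  = 10
X = -2*Y + A - 2*Z  [with Y=10, A=10, Z=-3]  = -4
C = 2*X - 3  [with X=-4]  = -11

-11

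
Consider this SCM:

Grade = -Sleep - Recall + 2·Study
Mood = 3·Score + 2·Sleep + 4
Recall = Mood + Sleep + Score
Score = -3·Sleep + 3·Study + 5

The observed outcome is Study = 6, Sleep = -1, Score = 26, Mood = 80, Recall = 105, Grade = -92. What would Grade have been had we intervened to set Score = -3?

The intervention breaks the incoming arrows to Score: Score = -3·Sleep + 3·Study + 5 no longer applies, and Score = -3.
Mood = 3·Score + 2·Sleep + 4  [with Score=-3, Sleep=-1]  = -7
Recall = Mood + Sleep + Score  [with Mood=-7, Sleep=-1, Score=-3]  = -11
Grade = -Sleep - Recall + 2·Study  [with Sleep=-1, Recall=-11, Study=6]  = 24

24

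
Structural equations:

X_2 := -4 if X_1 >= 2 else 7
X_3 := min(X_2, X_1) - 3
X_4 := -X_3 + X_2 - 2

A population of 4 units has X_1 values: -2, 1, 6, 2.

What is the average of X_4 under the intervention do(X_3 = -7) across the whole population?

6.5

Every unit gets X_3=-7 under the intervention. X_4 values become 12, 12, 1, 1; E[X_4|do(X_3=-7)] = 6.5.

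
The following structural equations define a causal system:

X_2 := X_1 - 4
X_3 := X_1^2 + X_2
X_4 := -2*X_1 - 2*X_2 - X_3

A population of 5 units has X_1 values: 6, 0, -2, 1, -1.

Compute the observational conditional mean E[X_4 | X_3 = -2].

12

Observing X_3=-2 restricts to units where X_3's equation naturally yields -2: X_1 ∈ {-2, 1}. In that subpopulation X_4 = 18, 6, mean 12.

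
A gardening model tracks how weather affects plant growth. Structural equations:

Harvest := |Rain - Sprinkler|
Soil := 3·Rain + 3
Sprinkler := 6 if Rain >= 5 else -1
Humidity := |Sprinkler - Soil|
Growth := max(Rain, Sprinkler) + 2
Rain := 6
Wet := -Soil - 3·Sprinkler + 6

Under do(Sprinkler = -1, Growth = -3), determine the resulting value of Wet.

The joint intervention fixes Sprinkler = -1, Growth = -3, removing each variable's own equation.
Soil = 3·Rain + 3  [with Rain=6]  = 21
Wet = -Soil - 3·Sprinkler + 6  [with Soil=21, Sprinkler=-1]  = -12

-12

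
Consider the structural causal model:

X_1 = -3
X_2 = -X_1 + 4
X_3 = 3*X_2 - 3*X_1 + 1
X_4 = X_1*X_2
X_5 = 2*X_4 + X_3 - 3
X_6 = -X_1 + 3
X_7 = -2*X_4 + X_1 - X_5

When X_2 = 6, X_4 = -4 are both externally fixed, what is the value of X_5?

Setting X_2 = 6, X_4 = -4 by intervention discards those variables' equations.
X_3 = 3*X_2 - 3*X_1 + 1  [with X_2=6, X_1=-3]  = 28
X_5 = 2*X_4 + X_3 - 3  [with X_4=-4, X_3=28]  = 17

17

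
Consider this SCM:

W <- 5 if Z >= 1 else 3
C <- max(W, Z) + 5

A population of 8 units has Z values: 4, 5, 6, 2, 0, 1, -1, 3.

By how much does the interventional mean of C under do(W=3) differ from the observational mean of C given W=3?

Every unit gets W=3 under the intervention. C values become 9, 10, 11, 8, 8, 8, 8, 8; E[C|do(W=3)] = 8.75.
E[C|W=3] averages over only the 2 units with W=3 (Z = 0, -1): C = 8, 8, mean 8.
Difference = 8.75 − 8 = 0.75.

0.75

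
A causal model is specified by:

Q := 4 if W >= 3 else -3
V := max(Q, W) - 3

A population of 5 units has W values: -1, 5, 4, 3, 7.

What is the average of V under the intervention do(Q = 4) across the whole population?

Every unit gets Q=4 under the intervention. V values become 1, 2, 1, 1, 4; E[V|do(Q=4)] = 1.8.

1.8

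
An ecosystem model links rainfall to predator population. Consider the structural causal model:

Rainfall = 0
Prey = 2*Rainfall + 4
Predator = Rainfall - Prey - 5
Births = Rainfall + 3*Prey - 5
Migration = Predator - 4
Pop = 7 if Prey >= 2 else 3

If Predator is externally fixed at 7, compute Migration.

do(Predator=7) replaces the equation Predator = Rainfall - Prey - 5 with the constant Predator = 7.
Migration = Predator - 4  [with Predator=7]  = 3

3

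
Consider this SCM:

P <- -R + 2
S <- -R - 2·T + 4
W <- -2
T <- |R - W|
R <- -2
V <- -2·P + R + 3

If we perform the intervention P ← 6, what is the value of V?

The intervention breaks the incoming arrows to P: P <- -R + 2 no longer applies, and P = 6.
V = -2·P + R + 3  [with P=6, R=-2]  = -11

-11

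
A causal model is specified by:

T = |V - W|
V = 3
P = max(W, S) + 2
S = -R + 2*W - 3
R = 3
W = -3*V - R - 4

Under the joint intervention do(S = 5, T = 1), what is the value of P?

The joint intervention fixes S = 5, T = 1, removing each variable's own equation.
W = -3*V - R - 4  [with V=3, R=3]  = -16
P = max(W, S) + 2  [with W=-16, S=5]  = 7

7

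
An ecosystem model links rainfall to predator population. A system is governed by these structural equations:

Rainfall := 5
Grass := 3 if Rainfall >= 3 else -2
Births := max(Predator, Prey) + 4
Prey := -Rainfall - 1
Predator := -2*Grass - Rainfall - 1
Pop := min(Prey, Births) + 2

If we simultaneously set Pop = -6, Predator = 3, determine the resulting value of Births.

Setting Pop = -6, Predator = 3 by intervention discards those variables' equations.
Prey = -Rainfall - 1  [with Rainfall=5]  = -6
Births = max(Predator, Prey) + 4  [with Predator=3, Prey=-6]  = 7

7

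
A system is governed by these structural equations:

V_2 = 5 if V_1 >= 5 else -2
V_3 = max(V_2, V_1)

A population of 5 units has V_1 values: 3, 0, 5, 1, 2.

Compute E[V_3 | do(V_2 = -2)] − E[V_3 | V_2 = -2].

0.7

Every unit gets V_2=-2 under the intervention. V_3 values become 3, 0, 5, 1, 2; E[V_3|do(V_2=-2)] = 2.2.
E[V_3|V_2=-2] averages over only the 4 units with V_2=-2 (V_1 = 3, 0, 1, 2): V_3 = 3, 0, 1, 2, mean 1.5.
Difference = 2.2 − 1.5 = 0.7.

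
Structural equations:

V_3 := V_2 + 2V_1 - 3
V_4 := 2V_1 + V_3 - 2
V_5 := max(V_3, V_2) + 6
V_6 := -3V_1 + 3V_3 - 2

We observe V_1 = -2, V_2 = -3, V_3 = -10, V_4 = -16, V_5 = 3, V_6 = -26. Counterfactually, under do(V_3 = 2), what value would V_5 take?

do(V_3=2) replaces the equation V_3 := V_2 + 2V_1 - 3 with the constant V_3 = 2.
V_5 = max(V_3, V_2) + 6  [with V_3=2, V_2=-3]  = 8

8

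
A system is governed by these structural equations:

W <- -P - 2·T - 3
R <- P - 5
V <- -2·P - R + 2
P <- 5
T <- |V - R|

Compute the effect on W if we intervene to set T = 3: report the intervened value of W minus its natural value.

10

Intervening sets T = 3 and removes its equation (T <- |V - R|).
W = -P - 2·T - 3  [with P=5, T=3]  = -14
Without intervention: R = P - 5  [with P=5]  = 0; V = -2·P - R + 2  [with P=5, R=0]  = -8; T = |V - R|  [with V=-8, R=0]  = 8; W = -P - 2·T - 3  [with P=5, T=8]  = -24.
Change = -14 − (-24) = 10.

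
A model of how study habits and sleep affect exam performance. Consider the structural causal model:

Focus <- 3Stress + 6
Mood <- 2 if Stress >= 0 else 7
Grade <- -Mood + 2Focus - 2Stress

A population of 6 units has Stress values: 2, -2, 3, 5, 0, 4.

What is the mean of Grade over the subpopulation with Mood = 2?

E[Grade|Mood=2] averages over only the 5 units with Mood=2 (Stress = 2, 3, 5, 0, 4): Grade = 18, 22, 30, 10, 26, mean 21.2.

21.2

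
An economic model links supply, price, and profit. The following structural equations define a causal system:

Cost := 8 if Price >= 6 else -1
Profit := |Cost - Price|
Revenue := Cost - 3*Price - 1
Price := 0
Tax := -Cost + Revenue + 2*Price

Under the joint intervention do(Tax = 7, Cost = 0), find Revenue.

Setting Tax = 7, Cost = 0 by intervention discards those variables' equations.
Revenue = Cost - 3*Price - 1  [with Cost=0, Price=0]  = -1

-1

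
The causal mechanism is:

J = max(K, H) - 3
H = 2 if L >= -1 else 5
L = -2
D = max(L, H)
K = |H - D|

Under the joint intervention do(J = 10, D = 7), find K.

Under do(J = 10, D = 7), each intervened variable's structural equation is replaced by its fixed value.
H = 2 if L >= -1 else 5  [with L=-2]  = 5
K = |H - D|  [with H=5, D=7]  = 2

2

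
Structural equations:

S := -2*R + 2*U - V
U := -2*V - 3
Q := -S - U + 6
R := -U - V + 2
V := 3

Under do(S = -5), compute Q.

20

Intervening sets S = -5 and removes its equation (S := -2*R + 2*U - V).
U = -2*V - 3  [with V=3]  = -9
Q = -S - U + 6  [with S=-5, U=-9]  = 20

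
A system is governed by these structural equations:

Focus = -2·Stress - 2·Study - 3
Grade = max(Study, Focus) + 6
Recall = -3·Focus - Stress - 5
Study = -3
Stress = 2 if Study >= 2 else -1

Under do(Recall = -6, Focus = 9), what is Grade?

15

The joint intervention fixes Recall = -6, Focus = 9, removing each variable's own equation.
Grade = max(Study, Focus) + 6  [with Study=-3, Focus=9]  = 15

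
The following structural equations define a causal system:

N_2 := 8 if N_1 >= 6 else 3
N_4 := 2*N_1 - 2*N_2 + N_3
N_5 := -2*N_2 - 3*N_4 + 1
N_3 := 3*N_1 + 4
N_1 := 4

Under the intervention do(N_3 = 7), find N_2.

Under do(N_3=7), the mechanism N_3 := 3*N_1 + 4 is discarded; N_3 is fixed at 7.
Since N_2 is not a descendant of the intervened variable, it is unaffected.
N_2 = 8 if N_1 >= 6 else 3  [with N_1=4]  = 3

3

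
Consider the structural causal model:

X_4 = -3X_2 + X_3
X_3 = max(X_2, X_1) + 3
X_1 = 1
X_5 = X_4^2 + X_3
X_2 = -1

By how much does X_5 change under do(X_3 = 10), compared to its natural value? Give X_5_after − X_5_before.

do(X_3=10) replaces the equation X_3 = max(X_2, X_1) + 3 with the constant X_3 = 10.
X_4 = -3X_2 + X_3  [with X_2=-1, X_3=10]  = 13
X_5 = X_4^2 + X_3  [with X_4=13, X_3=10]  = 179
Without intervention: X_3 = max(X_2, X_1) + 3  [with X_2=-1, X_1=1]  = 4; X_4 = -3X_2 + X_3  [with X_2=-1, X_3=4]  = 7; X_5 = X_4^2 + X_3  [with X_4=7, X_3=4]  = 53.
Change = 179 − 53 = 126.

126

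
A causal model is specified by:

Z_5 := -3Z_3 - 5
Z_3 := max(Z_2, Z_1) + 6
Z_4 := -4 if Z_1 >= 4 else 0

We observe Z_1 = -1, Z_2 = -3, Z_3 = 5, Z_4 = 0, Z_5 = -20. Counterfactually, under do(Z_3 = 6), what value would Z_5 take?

do(Z_3=6) replaces the equation Z_3 := max(Z_2, Z_1) + 6 with the constant Z_3 = 6.
Z_5 = -3Z_3 - 5  [with Z_3=6]  = -23

-23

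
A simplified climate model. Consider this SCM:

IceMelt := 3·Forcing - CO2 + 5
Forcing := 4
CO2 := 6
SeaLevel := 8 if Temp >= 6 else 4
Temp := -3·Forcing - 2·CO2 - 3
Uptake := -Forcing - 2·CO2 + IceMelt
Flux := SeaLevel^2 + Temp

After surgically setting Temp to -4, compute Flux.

The intervention breaks the incoming arrows to Temp: Temp := -3·Forcing - 2·CO2 - 3 no longer applies, and Temp = -4.
SeaLevel = 8 if Temp >= 6 else 4  [with Temp=-4]  = 4
Flux = SeaLevel^2 + Temp  [with SeaLevel=4, Temp=-4]  = 12

12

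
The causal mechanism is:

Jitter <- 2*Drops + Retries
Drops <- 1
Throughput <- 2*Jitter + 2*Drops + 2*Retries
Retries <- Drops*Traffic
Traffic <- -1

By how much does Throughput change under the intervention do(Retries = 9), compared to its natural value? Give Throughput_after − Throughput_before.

40

do(Retries=9) replaces the equation Retries <- Drops*Traffic with the constant Retries = 9.
Jitter = 2*Drops + Retries  [with Drops=1, Retries=9]  = 11
Throughput = 2*Jitter + 2*Drops + 2*Retries  [with Jitter=11, Drops=1, Retries=9]  = 42
Without intervention: Retries = Drops*Traffic  [with Drops=1, Traffic=-1]  = -1; Jitter = 2*Drops + Retries  [with Drops=1, Retries=-1]  = 1; Throughput = 2*Jitter + 2*Drops + 2*Retries  [with Jitter=1, Drops=1, Retries=-1]  = 2.
Change = 42 − 2 = 40.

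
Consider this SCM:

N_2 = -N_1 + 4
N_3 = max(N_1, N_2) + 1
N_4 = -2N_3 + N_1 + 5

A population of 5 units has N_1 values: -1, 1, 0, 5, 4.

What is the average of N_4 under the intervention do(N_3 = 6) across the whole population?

do(N_3=6) breaks N_3's dependence on N_1. With N_3=6 fixed, N_4 across the units is -8, -6, -7, -2, -3, mean -5.2.

-5.2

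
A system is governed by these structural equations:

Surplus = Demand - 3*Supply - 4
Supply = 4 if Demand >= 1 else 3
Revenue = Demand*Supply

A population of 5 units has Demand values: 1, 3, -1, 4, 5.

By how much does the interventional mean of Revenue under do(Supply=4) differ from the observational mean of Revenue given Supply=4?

Under do(Supply=4), Supply's equation is replaced by Supply=4 for every unit. Per-unit Revenue: 4, 12, -4, 16, 20. Mean = 9.6.
Observing Supply=4 restricts to units where Supply's equation naturally yields 4: Demand ∈ {1, 3, 4, 5}. In that subpopulation Revenue = 4, 12, 16, 20, mean 13.
Difference = 9.6 − 13 = -3.4.

-3.4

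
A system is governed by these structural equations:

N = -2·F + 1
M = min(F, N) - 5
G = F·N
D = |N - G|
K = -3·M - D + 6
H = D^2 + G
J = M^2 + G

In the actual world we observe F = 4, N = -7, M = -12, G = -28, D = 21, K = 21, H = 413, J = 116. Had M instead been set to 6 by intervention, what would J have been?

The intervention breaks the incoming arrows to M: M = min(F, N) - 5 no longer applies, and M = 6.
N = -2·F + 1  [with F=4]  = -7
G = F·N  [with F=4, N=-7]  = -28
J = M^2 + G  [with M=6, G=-28]  = 8

8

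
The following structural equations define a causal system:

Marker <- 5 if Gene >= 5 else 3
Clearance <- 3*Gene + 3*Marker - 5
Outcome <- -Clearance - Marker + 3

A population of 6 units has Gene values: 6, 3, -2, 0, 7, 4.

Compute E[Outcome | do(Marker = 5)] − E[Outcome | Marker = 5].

10.5

do(Marker=5) breaks Marker's dependence on Gene. With Marker=5 fixed, Outcome across the units is -30, -21, -6, -12, -33, -24, mean -21.
E[Outcome|Marker=5] averages over only the 2 units with Marker=5 (Gene = 6, 7): Outcome = -30, -33, mean -31.5.
Difference = -21 − (-31.5) = 10.5.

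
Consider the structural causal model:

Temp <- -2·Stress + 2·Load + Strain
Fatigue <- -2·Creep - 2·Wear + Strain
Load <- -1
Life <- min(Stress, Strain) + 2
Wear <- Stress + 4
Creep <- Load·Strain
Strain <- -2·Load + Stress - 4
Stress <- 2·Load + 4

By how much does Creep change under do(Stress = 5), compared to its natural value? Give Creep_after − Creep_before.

-3

do(Stress=5) replaces the equation Stress <- 2·Load + 4 with the constant Stress = 5.
Strain = -2·Load + Stress - 4  [with Load=-1, Stress=5]  = 3
Creep = Load·Strain  [with Load=-1, Strain=3]  = -3
Without intervention: Stress = 2·Load + 4  [with Load=-1]  = 2; Strain = -2·Load + Stress - 4  [with Load=-1, Stress=2]  = 0; Creep = Load·Strain  [with Load=-1, Strain=0]  = 0.
Change = -3 − 0 = -3.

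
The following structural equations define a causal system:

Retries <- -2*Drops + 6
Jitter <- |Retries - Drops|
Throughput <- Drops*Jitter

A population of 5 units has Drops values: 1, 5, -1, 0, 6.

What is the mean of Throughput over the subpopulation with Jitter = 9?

18

E[Throughput|Jitter=9] averages over only the 2 units with Jitter=9 (Drops = 5, -1): Throughput = 45, -9, mean 18.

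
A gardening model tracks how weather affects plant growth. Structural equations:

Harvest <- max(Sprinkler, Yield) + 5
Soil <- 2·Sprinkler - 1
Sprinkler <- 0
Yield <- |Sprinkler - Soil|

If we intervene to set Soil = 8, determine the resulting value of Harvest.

13

Under do(Soil=8), the mechanism Soil <- 2·Sprinkler - 1 is discarded; Soil is fixed at 8.
Yield = |Sprinkler - Soil|  [with Sprinkler=0, Soil=8]  = 8
Harvest = max(Sprinkler, Yield) + 5  [with Sprinkler=0, Yield=8]  = 13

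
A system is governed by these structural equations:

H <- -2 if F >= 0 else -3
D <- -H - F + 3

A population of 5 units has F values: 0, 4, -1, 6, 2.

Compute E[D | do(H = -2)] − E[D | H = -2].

0.8

do(H=-2) breaks H's dependence on F. With H=-2 fixed, D across the units is 5, 1, 6, -1, 3, mean 2.8.
Conditioning on H=-2 selects the 4 unit(s) with F ∈ {0, 4, 6, 2}. Their D values: 5, 1, -1, 3. Mean = 2.
Difference = 2.8 − 2 = 0.8.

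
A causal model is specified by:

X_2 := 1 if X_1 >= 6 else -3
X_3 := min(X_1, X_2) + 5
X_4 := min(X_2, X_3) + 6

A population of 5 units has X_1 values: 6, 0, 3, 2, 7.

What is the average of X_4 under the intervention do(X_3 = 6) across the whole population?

Every unit gets X_3=6 under the intervention. X_4 values become 7, 3, 3, 3, 7; E[X_4|do(X_3=6)] = 4.6.

4.6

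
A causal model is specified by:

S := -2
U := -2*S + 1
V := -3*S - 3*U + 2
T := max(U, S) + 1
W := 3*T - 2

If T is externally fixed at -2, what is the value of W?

-8

Intervening sets T = -2 and removes its equation (T := max(U, S) + 1).
W = 3*T - 2  [with T=-2]  = -8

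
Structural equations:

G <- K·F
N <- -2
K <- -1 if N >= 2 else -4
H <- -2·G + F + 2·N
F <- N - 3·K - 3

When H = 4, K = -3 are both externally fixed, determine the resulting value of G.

Setting H = 4, K = -3 by intervention discards those variables' equations.
F = N - 3·K - 3  [with N=-2, K=-3]  = 4
G = K·F  [with K=-3, F=4]  = -12

-12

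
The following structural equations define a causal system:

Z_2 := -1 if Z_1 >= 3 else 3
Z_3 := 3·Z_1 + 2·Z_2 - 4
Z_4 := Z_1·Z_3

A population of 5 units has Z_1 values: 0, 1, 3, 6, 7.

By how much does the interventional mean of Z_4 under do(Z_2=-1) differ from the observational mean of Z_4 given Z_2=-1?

Under do(Z_2=-1), Z_2's equation is replaced by Z_2=-1 for every unit. Per-unit Z_4: 0, -3, 9, 72, 105. Mean = 36.6.
Conditioning on Z_2=-1 selects the 3 unit(s) with Z_1 ∈ {3, 6, 7}. Their Z_4 values: 9, 72, 105. Mean = 62.
Difference = 36.6 − 62 = -25.4.

-25.4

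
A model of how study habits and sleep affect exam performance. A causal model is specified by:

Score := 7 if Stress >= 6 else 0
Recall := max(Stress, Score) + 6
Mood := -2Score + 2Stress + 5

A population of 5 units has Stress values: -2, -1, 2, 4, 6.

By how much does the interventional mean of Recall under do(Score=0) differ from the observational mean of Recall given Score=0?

The intervention sets Score=0 in all 5 units regardless of Stress. Recomputing Recall per unit gives 6, 6, 8, 10, 12; average 8.4.
Observing Score=0 restricts to units where Score's equation naturally yields 0: Stress ∈ {-2, -1, 2, 4}. In that subpopulation Recall = 6, 6, 8, 10, mean 7.5.
Difference = 8.4 − 7.5 = 0.9.

0.9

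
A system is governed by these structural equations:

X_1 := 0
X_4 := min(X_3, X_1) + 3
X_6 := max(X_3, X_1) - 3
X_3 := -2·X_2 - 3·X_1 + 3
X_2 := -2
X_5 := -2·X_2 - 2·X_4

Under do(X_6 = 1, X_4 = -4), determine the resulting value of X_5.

Setting X_6 = 1, X_4 = -4 by intervention discards those variables' equations.
X_5 = -2·X_2 - 2·X_4  [with X_2=-2, X_4=-4]  = 12

12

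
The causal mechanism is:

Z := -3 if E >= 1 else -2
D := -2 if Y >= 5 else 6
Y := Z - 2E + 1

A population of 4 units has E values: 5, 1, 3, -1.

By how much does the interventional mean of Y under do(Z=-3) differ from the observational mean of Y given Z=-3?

Every unit gets Z=-3 under the intervention. Y values become -12, -4, -8, 0; E[Y|do(Z=-3)] = -6.
E[Y|Z=-3] averages over only the 3 units with Z=-3 (E = 5, 1, 3): Y = -12, -4, -8, mean -8.
Difference = -6 − (-8) = 2.

2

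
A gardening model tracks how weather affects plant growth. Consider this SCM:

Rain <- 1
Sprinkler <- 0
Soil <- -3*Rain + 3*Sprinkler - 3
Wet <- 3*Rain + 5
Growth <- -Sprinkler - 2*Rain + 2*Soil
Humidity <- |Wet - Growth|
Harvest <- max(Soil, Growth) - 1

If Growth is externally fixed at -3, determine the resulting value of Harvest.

-4

Under do(Growth=-3), the mechanism Growth <- -Sprinkler - 2*Rain + 2*Soil is discarded; Growth is fixed at -3.
Soil = -3*Rain + 3*Sprinkler - 3  [with Rain=1, Sprinkler=0]  = -6
Harvest = max(Soil, Growth) - 1  [with Soil=-6, Growth=-3]  = -4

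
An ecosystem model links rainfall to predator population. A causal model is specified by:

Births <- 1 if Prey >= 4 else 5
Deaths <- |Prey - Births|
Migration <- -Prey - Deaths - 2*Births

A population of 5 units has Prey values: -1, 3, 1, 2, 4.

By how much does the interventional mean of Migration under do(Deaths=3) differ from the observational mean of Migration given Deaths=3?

-1.2

The intervention sets Deaths=3 in all 5 units regardless of Prey. Recomputing Migration per unit gives -12, -16, -14, -15, -9; average -13.2.
Observing Deaths=3 restricts to units where Deaths's equation naturally yields 3: Prey ∈ {2, 4}. In that subpopulation Migration = -15, -9, mean -12.
Difference = -13.2 − (-12) = -1.2.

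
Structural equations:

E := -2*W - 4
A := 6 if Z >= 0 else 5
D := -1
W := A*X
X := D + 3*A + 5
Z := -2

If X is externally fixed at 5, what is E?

-54

Under do(X=5), the mechanism X := D + 3*A + 5 is discarded; X is fixed at 5.
A = 6 if Z >= 0 else 5  [with Z=-2]  = 5
W = A*X  [with A=5, X=5]  = 25
E = -2*W - 4  [with W=25]  = -54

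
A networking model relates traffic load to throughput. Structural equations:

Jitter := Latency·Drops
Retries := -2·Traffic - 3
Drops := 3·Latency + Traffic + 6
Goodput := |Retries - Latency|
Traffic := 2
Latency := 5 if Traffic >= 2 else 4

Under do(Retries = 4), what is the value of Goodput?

1

Under do(Retries=4), the mechanism Retries := -2·Traffic - 3 is discarded; Retries is fixed at 4.
Latency = 5 if Traffic >= 2 else 4  [with Traffic=2]  = 5
Goodput = |Retries - Latency|  [with Retries=4, Latency=5]  = 1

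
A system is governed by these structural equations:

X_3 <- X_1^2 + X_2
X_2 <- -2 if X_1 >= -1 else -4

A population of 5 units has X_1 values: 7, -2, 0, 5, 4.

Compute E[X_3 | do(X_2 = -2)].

The intervention sets X_2=-2 in all 5 units regardless of X_1. Recomputing X_3 per unit gives 47, 2, -2, 23, 14; average 16.8.

16.8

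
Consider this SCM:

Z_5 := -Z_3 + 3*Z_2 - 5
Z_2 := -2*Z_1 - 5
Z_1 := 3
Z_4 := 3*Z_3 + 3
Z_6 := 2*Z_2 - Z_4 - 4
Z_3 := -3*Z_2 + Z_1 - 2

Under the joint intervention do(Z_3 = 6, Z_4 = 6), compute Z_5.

Setting Z_3 = 6, Z_4 = 6 by intervention discards those variables' equations.
Z_2 = -2*Z_1 - 5  [with Z_1=3]  = -11
Z_5 = -Z_3 + 3*Z_2 - 5  [with Z_3=6, Z_2=-11]  = -44

-44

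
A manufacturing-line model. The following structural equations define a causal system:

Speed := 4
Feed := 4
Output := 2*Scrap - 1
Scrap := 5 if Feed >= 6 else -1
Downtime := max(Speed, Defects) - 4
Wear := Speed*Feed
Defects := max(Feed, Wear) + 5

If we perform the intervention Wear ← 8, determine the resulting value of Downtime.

9

The intervention breaks the incoming arrows to Wear: Wear := Speed*Feed no longer applies, and Wear = 8.
Defects = max(Feed, Wear) + 5  [with Feed=4, Wear=8]  = 13
Downtime = max(Speed, Defects) - 4  [with Speed=4, Defects=13]  = 9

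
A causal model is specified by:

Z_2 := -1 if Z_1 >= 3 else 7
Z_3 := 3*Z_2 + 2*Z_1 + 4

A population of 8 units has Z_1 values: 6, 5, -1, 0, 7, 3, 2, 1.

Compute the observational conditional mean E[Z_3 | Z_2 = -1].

E[Z_3|Z_2=-1] averages over only the 4 units with Z_2=-1 (Z_1 = 6, 5, 7, 3): Z_3 = 13, 11, 15, 7, mean 11.5.

11.5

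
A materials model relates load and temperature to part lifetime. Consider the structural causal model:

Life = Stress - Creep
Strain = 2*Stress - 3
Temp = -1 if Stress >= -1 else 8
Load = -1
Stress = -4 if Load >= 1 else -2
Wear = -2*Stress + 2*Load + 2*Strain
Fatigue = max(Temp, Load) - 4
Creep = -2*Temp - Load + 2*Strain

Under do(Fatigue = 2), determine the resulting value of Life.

do(Fatigue=2) replaces the equation Fatigue = max(Temp, Load) - 4 with the constant Fatigue = 2.
Life is not downstream of the intervention, so its value is determined by the original equations.
Stress = -4 if Load >= 1 else -2  [with Load=-1]  = -2
Strain = 2*Stress - 3  [with Stress=-2]  = -7
Temp = -1 if Stress >= -1 else 8  [with Stress=-2]  = 8
Creep = -2*Temp - Load + 2*Strain  [with Temp=8, Load=-1, Strain=-7]  = -29
Life = Stress - Creep  [with Stress=-2, Creep=-29]  = 27

27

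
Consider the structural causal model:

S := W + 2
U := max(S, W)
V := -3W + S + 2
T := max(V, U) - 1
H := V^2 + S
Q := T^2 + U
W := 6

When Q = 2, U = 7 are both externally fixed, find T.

6

Under do(Q = 2, U = 7), each intervened variable's structural equation is replaced by its fixed value.
S = W + 2  [with W=6]  = 8
V = -3W + S + 2  [with W=6, S=8]  = -8
T = max(V, U) - 1  [with V=-8, U=7]  = 6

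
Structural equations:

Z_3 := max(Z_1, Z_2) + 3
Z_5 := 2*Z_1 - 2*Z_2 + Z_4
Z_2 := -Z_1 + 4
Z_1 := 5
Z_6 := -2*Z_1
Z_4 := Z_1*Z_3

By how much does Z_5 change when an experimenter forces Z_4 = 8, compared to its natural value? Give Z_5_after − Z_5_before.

-32

Intervening sets Z_4 = 8 and removes its equation (Z_4 := Z_1*Z_3).
Z_2 = -Z_1 + 4  [with Z_1=5]  = -1
Z_5 = 2*Z_1 - 2*Z_2 + Z_4  [with Z_1=5, Z_2=-1, Z_4=8]  = 20
Without intervention: Z_2 = -Z_1 + 4  [with Z_1=5]  = -1; Z_3 = max(Z_1, Z_2) + 3  [with Z_1=5, Z_2=-1]  = 8; Z_4 = Z_1*Z_3  [with Z_1=5, Z_3=8]  = 40; Z_5 = 2*Z_1 - 2*Z_2 + Z_4  [with Z_1=5, Z_2=-1, Z_4=40]  = 52.
Change = 20 − 52 = -32.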